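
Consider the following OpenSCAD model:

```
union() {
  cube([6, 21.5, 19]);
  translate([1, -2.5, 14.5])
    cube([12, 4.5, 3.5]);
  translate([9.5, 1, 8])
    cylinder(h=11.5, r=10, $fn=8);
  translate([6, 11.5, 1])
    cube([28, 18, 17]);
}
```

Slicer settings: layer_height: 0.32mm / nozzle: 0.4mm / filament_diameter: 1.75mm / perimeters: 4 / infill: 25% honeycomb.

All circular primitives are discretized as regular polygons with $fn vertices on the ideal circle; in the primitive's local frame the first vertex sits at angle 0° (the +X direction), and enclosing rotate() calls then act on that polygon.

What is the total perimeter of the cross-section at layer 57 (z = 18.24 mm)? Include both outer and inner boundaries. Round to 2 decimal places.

At z = 18.24 mm: the 6×21.5 cube contributes its full rectangle (perimeter 55.00 mm); the cube at (1, -2.5) does not reach this height (z outside [14.5, 18]); the r=10 cylinder at (9.5, 1) contributes a regular 8-gon of circumradius 10 (perimeter = 2·8·10.000·sin(180°/8) = 61.23 mm); the cube at (6, 11.5) is absent (z outside [1, 18]); Merging all regions: the regions partially overlap (shared area 43.95 mm²), so the edge portions inside another operand are dropped and the merged outline is re-measured after clipping — boundary = 88.26 mm. Overall, the cross-section is a single solid region. Total boundary length (outer) = 88.26 mm.

88.26 mm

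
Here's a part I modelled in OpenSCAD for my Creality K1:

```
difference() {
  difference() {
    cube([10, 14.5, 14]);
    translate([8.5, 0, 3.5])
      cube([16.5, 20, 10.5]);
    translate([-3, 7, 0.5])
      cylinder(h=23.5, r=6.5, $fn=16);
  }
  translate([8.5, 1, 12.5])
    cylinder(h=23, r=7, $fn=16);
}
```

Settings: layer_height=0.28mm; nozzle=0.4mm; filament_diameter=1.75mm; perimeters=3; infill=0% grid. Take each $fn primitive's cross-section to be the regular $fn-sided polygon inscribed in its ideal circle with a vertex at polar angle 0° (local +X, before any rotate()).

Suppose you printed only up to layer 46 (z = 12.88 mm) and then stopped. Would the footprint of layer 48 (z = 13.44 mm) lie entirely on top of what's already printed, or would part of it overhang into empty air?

Compare the two slices. At z = 12.88: the 10×14.5 cube contributes its full rectangle (area 145.00 mm²); the 16.5×20 cube at (8.5, 0) contributes its full rectangle (area 330.00 mm²); the r=6.5 cylinder at (-3, 7) contributes a regular 16-gon of circumradius 6.5 (area = (16/2)·6.500²·sin(360°/16) = 129.35 mm²); After the difference (first − rest): starting from the 10×14.5 cube (145.00 mm²), the 16.5×20 cube at (8.5, 0) partially overlaps it — only the 21.75 mm² overlap (of its 330.00 mm²) is removed, clipping the outline; the r=6.5 cylinder at (-3, 7) partially overlaps it — only the 27.59 mm² overlap (of its 129.35 mm²) is removed, clipping the outline — area = 95.66 mm²; the r=7 cylinder at (8.5, 1) contributes a regular 16-gon of circumradius 7 (area = (16/2)·7.000²·sin(360°/16) = 150.01 mm²); Subtracting the remaining from the first: starting from that combined region (95.66 mm²), the r=7 cylinder at (8.5, 1) partially overlaps it — only the 43.69 mm² overlap (of its 150.01 mm²) is removed, clipping the outline — area = 51.97 mm². At z = 13.44: the cube is present — its section is the full 10×14.5 rectangle (area 145.00 mm²); the cube at (8.5, 0) (footprint 16.5×20) is included at this height (area 330.00 mm²); the r=6.5 cylinder at (-3, 7) gives a regular 16-gon of circumradius 6.5 (constant along its height) (area = (16/2)·6.500²·sin(360°/16) = 129.35 mm²); Subtracting the remaining from the first: starting from the 10×14.5 cube (145.00 mm²), the 16.5×20 cube at (8.5, 0) partially overlaps it — only the 21.75 mm² overlap (of its 330.00 mm²) is removed, clipping the outline; the r=6.5 cylinder at (-3, 7) partially overlaps it — only the 27.59 mm² overlap (of its 129.35 mm²) is removed, clipping the outline — area = 95.66 mm²; the r=7 cylinder at (8.5, 1) gives a regular 16-gon of circumradius 7 (constant along its height) (area = (16/2)·7.000²·sin(360°/16) = 150.01 mm²); Taking the first minus the rest: starting from the result so far (95.66 mm²), the r=7 cylinder at (8.5, 1) partially overlaps it — only the 43.69 mm² overlap (of its 150.01 mm²) is removed, clipping the outline — area = 51.97 mm². Checking containment: the cross-section at z = 13.44 is a subset of the cross-section at z = 12.88.

entirely on top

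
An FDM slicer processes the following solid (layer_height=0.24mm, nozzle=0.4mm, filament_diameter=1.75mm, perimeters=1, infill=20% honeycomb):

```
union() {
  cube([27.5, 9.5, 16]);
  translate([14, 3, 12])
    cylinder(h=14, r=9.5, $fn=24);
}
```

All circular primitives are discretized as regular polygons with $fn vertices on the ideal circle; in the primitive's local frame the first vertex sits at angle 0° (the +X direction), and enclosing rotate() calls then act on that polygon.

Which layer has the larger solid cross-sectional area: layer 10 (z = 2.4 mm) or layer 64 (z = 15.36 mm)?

Layer 10 (z = 2.4): the cube is present — its section is the full 27.5×9.5 rectangle (area 261.25 mm²); the cylinder at (14, 3) does not reach this height (z outside [12, 26]); Merging all regions: only the 27.5×9.5 cube is present, so the union is just that shape — area = 261.25 mm². So its area = 261.25 mm². Layer 64 (z = 15.36): the cube is present — its section is the full 27.5×9.5 rectangle (area 261.25 mm²); the cylinder at (14, 3): section is a regular 24-gon, circumradius r=9.5 (area = (24/2)·9.500²·sin(360°/24) = 280.30 mm²); Taking the union: the regions partially overlap — summed areas 541.55 mm² minus the doubly-counted overlap 167.97 mm² gives 373.58 mm² — area = 373.58 mm². So its area = 373.58 mm². Layer 64 is larger (373.58 vs 261.25 mm²).

layer 64 (z = 15.36 mm)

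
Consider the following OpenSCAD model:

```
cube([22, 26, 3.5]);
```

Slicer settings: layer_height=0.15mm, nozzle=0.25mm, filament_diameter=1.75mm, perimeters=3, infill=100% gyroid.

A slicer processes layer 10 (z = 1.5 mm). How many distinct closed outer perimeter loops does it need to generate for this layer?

At z = 1.5 mm: the cube is present — its section is the full 22×26 rectangle. The result has 1 disconnected region.

1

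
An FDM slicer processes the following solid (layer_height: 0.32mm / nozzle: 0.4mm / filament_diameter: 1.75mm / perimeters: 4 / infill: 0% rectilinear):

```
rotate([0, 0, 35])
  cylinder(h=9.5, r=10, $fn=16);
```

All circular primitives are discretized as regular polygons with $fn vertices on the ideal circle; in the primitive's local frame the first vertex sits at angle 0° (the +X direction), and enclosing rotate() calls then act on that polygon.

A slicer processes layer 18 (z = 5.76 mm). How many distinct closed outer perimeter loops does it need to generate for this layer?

1

At z = 5.76 mm: the r=10 cylinder gives a regular 16-gon of circumradius 10 (constant along its height); (rotated 35° about Z; rotation is an isometry so areas/perimeters/island counts are preserved). The result has 1 disconnected region.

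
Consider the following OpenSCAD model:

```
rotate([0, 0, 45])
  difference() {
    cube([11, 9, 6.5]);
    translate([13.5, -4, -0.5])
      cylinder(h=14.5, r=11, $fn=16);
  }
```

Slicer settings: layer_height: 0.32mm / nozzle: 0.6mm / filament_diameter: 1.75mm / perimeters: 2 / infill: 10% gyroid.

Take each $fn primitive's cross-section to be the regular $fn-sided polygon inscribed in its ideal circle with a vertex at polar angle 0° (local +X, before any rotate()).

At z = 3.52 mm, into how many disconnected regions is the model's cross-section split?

At z = 3.52 mm: the 11×9 cube contributes its full rectangle; the r=11 cylinder at (13.5, -4) gives a regular 16-gon of circumradius 11 (constant along its height); Taking the first minus the rest: starting from the 11×9 cube, the r=11 cylinder at (13.5, -4) partially overlaps it — only the 33.32 mm² overlap (of its 370.44 mm²) is removed, clipping the outline — 1 connected region; (whole slice rotated 45° about Z — lengths, areas and connectivity unchanged). The result has 1 disconnected region.

1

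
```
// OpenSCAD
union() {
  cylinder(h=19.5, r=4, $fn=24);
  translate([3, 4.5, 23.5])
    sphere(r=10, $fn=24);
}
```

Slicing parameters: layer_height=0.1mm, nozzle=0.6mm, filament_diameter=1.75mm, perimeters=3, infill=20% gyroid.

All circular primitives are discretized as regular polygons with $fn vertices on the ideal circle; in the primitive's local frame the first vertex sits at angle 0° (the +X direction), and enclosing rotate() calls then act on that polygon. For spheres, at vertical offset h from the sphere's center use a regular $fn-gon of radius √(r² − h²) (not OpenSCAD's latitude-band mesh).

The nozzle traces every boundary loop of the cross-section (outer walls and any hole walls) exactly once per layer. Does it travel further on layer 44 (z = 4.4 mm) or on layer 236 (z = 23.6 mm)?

Layer 44 (z = 4.4): the cylinder: section is a regular 24-gon, circumradius r=4 (perimeter = 2·24·4.000·sin(180°/24) = 25.06 mm); the sphere at (3, 4.5) does not reach this height (|z−center|=19.100 > r=10); Taking the union: only the r=4 cylinder is present, so the union is just that shape — boundary = 25.06 mm. So its perimeter = 25.06 mm. Layer 236 (z = 23.6): the cylinder is absent (z outside [0, 19.5]); the r=10 sphere at (3, 4.5) contributes a regular 24-gon of circumradius √(10²−0.1²) = 9.999 (perimeter = 2·24·9.999·sin(180°/24) = 62.65 mm); Combining (union): only the r=10 sphere at (3, 4.5) is present, so the union is just that shape — boundary = 62.65 mm. So its perimeter = 62.65 mm. Layer 236 is larger (62.65 vs 25.06 mm).

layer 236 (z = 23.6 mm)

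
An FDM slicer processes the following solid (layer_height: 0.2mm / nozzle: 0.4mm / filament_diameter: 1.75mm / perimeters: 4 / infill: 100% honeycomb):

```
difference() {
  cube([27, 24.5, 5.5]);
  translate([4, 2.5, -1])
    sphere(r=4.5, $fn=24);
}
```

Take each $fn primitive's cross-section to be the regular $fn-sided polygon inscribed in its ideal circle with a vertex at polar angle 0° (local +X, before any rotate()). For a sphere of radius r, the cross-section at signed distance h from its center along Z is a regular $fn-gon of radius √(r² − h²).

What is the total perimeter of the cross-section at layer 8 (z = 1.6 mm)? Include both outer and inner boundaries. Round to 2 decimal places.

At z = 1.6 mm: the cube (footprint 27×24.5) is included at this height (perimeter 103.00 mm); the r=4.5 sphere at (4, 2.5) contributes a regular 24-gon of circumradius √(4.5²−2.6²) = 3.673 (perimeter = 2·24·3.673·sin(180°/24) = 23.01 mm); Subtracting the remaining from the first: starting from the 27×24.5 cube, the r=4.5 sphere at (4, 2.5) partially overlaps it — only the 37.66 mm² overlap (of its 41.90 mm²) is removed, clipping the outline — boundary = 114.67 mm. Overall, the cross-section is a single solid region. Total boundary length (outer) = 114.67 mm.

114.67 mm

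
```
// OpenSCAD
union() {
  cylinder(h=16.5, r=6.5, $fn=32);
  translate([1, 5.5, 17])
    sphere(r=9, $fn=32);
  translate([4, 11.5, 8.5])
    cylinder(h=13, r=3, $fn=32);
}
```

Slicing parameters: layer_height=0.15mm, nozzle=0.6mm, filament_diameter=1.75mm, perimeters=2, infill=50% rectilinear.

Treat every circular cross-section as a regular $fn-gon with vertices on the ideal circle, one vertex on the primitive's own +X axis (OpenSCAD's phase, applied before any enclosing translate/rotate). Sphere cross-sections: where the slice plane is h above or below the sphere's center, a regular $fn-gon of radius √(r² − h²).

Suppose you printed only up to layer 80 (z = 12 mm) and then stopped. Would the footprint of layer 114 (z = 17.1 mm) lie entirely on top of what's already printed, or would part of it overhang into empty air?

part overhangs

Compare the two slices. At z = 12: the cylinder: section is a regular 32-gon, circumradius r=6.5 (area = (32/2)·6.500²·sin(360°/32) = 131.88 mm²); the r=9 sphere at (1, 5.5) slices to a regular 32-gon of circumradius 7.483 (√(r²−h²) with h=5 from center) (area = (32/2)·7.483²·sin(360°/32) = 174.80 mm²); the r=3 cylinder at (4, 11.5) gives a regular 32-gon of circumradius 3 (constant along its height) (area = (32/2)·3.000²·sin(360°/32) = 28.09 mm²); Merging all regions: the regions partially overlap — summed areas 334.77 mm² minus the doubly-counted overlap 93.58 mm² gives 241.20 mm² — area = 241.20 mm². At z = 17.1: the cylinder is not intersected at this z (z outside [0, 16.5]); the sphere at (1, 5.5): section is a regular 32-gon, circumradius = √(r²−h²) = √(9²−0.1²) = 8.999 (area = (32/2)·8.999²·sin(360°/32) = 252.81 mm²); the r=3 cylinder at (4, 11.5) contributes a regular 32-gon of circumradius 3 (area = (32/2)·3.000²·sin(360°/32) = 28.09 mm²); Taking the union: the regions partially overlap — summed areas 280.90 mm² minus the doubly-counted overlap 25.79 mm² gives 255.11 mm² — area = 255.11 mm². Checking containment: at z = 17.1 the cross-section extends beyond the z = 12 cross-section by about 47.15 mm².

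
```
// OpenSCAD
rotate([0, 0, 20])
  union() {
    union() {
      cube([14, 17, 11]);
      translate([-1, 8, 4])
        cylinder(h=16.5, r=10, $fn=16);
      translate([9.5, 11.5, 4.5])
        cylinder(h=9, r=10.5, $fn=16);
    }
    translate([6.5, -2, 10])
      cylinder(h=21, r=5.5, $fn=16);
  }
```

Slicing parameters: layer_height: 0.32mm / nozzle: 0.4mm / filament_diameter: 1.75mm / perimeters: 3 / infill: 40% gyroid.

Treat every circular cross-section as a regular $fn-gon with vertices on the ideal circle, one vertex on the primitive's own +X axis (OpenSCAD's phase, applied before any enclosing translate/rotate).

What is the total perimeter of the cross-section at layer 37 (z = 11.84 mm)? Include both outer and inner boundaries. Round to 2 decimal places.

At z = 11.84 mm: the cube is not intersected at this z (z outside [0, 11]); the cylinder at (-1, 8): section is a regular 16-gon, circumradius r=10 (perimeter = 2·16·10.000·sin(180°/16) = 62.43 mm); the r=10.5 cylinder at (9.5, 11.5) contributes a regular 16-gon of circumradius 10.5 (perimeter = 2·16·10.500·sin(180°/16) = 65.55 mm); Combining (union): the regions partially overlap (shared area 109.32 mm²), so the edge portions inside another operand are dropped and the merged outline is re-measured after clipping — boundary = 87.67 mm; the r=5.5 cylinder at (6.5, -2) gives a regular 16-gon of circumradius 5.5 (constant along its height) (perimeter = 2·16·5.500·sin(180°/16) = 34.34 mm); Taking the union: the regions partially overlap (shared area 21.38 mm²), so the edge portions inside another operand are dropped and the merged outline is re-measured after clipping — boundary = 97.94 mm; (rotated 20° about Z; rotation is an isometry so areas/perimeters/island counts are preserved). Overall, the cross-section is a single solid region. Total boundary length (outer) = 97.94 mm.

97.94 mm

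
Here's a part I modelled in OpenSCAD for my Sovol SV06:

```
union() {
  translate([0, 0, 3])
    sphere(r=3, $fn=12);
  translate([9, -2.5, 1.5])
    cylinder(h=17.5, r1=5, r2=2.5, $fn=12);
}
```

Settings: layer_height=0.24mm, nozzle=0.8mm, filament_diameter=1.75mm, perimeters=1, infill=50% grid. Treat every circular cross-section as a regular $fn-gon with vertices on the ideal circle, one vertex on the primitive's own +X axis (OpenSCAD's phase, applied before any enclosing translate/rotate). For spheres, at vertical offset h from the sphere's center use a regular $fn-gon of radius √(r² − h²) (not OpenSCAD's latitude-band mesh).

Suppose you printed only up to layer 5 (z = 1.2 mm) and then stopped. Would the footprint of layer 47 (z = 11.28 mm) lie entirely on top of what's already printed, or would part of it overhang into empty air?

Compare the two slices. At z = 1.2: the r=3 sphere contributes a regular 12-gon of circumradius √(3²−1.8²) = 2.400 (area = (12/2)·2.400²·sin(360°/12) = 17.28 mm²); the cone at (9, -2.5) does not reach this height (z outside [1.5, 19]); Taking the union: only the r=3 sphere is present, so the union is just that shape — area = 17.28 mm². At z = 11.28: the sphere does not reach this height (|z−center|=8.280 > r=3); the cone at (9, -2.5) (r1=5→r2=2.5) has section circumradius 3.603 here — a regular 12-gon (area = (12/2)·3.603²·sin(360°/12) = 38.94 mm²); Combining (union): only the cone at (9, -2.5) is present, so the union is just that shape — area = 38.94 mm². Checking containment: at z = 11.28 the cross-section extends beyond the z = 1.2 cross-section by about 38.94 mm².

part overhangs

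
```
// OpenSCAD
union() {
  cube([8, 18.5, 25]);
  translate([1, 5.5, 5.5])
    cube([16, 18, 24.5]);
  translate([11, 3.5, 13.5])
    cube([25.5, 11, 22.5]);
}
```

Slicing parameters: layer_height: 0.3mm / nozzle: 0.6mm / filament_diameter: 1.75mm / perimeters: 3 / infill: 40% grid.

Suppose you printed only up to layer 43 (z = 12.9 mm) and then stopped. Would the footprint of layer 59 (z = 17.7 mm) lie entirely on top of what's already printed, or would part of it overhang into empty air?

Compare the two slices. At z = 12.9: the cube (footprint 8×18.5) is included at this height (area 148.00 mm²); the cube at (1, 5.5) is present — its section is the full 16×18 rectangle (area 288.00 mm²); the cube at (11, 3.5) does not reach this height (z outside [13.5, 36]); Taking the union: the regions partially overlap — summed areas 436.00 mm² minus the doubly-counted overlap 91.00 mm² gives 345.00 mm² — area = 345.00 mm². At z = 17.7: the cube is present — its section is the full 8×18.5 rectangle (area 148.00 mm²); the cube at (1, 5.5) (footprint 16×18) is included at this height (area 288.00 mm²); the cube at (11, 3.5) is present — its section is the full 25.5×11 rectangle (area 280.50 mm²); Combining (union): the regions partially overlap — summed areas 716.50 mm² minus the doubly-counted overlap 145.00 mm² gives 571.50 mm² — area = 571.50 mm². Checking containment: at z = 17.7 the cross-section extends beyond the z = 12.9 cross-section by about 226.50 mm².

part overhangs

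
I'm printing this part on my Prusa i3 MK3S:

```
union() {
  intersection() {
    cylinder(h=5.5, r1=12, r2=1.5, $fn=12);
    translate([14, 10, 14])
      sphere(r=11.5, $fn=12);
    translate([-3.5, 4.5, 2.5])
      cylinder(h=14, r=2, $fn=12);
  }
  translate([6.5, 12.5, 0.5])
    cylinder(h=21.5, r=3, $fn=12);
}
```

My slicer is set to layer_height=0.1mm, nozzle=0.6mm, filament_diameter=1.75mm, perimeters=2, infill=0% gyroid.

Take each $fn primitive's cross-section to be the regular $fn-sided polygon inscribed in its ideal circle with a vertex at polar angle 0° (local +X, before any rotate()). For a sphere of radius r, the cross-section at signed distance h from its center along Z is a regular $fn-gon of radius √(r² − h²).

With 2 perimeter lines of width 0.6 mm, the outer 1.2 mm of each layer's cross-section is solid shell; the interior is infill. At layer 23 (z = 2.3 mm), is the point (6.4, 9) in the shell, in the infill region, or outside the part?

At z = 2.3 mm: the cone (r1=12→r2=1.5) has section circumradius 7.609 here — a regular 12-gon; the sphere at (14, 10) is not intersected at this z (|z−center|=11.700 > r=11.5); the cylinder at (-3.5, 4.5) is absent (z outside [2.5, 16.5]); Taking the intersection: at least one operand is absent at this height, so nothing remains; the r=3 cylinder at (6.5, 12.5) gives a regular 12-gon of circumradius 3 (constant along its height); Taking the union: only the r=3 cylinder at (6.5, 12.5) is present, so the union is just that shape — 1 connected region. Overall, the cross-section is a single solid region. The nearest boundary edge runs (5.00, 9.90)→(6.50, 9.50); distance from the point to it = 0.51 mm. The point is not inside any of the regions above, so it lies outside the cross-section (0.51 mm from the nearest boundary).

outside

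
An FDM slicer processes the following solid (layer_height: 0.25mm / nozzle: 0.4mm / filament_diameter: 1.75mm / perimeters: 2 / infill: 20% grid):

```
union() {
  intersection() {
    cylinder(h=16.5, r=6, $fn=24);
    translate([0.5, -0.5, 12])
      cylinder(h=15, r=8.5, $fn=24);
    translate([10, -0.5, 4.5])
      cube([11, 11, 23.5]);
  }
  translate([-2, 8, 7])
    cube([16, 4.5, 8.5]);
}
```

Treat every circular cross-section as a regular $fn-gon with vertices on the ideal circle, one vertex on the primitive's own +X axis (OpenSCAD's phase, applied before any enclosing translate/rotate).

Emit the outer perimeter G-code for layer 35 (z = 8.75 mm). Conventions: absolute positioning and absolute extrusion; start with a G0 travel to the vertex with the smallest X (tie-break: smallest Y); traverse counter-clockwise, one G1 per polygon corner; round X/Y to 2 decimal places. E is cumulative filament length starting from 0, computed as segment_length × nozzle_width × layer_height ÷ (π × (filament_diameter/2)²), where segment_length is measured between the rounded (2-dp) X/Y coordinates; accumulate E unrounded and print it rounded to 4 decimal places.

G0 X-2.00 Y8.00 Z8.75
G1 X14.00 Y8.00 E0.6652
G1 X14.00 Y12.50 E0.8523
G1 X-2.00 Y12.50 E1.5175
G1 X-2.00 Y8.00 E1.7046

At z = 8.75 mm: the cylinder: section is a regular 24-gon, circumradius r=6; the cylinder at (0.5, -0.5) is absent (z outside [12, 27]); the cube at (10, -0.5) is present — its section is the full 11×11 rectangle; After intersecting: at least one operand is absent at this height, so nothing remains; the cube at (-2, 8) (footprint 16×4.5) is included at this height; Combining (union): only the 16×4.5 cube at (-2, 8) is present, so the union is just that shape — 1 connected region. The outline is a single polygon with 4 vertices. Extrusion per mm of travel: 0.4 × 0.25 / (π × 0.875²) = 0.041575. Accumulating E over each segment gives final E = 1.7046.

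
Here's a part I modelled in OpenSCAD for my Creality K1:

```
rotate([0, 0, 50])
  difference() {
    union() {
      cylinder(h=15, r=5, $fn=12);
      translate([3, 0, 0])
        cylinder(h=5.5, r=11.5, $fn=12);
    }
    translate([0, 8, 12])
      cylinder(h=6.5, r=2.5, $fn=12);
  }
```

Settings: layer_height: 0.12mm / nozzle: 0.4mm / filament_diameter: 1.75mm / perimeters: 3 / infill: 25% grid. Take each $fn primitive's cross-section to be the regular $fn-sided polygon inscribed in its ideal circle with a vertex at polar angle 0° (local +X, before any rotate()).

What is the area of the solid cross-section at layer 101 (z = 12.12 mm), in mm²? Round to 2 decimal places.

75.00 mm²

At z = 12.12 mm: the r=5 cylinder contributes a regular 12-gon of circumradius 5 (area = (12/2)·5.000²·sin(360°/12) = 75.00 mm²); the cylinder at (3, 0) is not intersected at this z (z outside [0, 5.5]); Combining (union): only the r=5 cylinder is present, so the union is just that shape — area = 75.00 mm²; the cylinder at (0, 8): section is a regular 12-gon, circumradius r=2.5 (area = (12/2)·2.500²·sin(360°/12) = 18.75 mm²); Subtracting the remaining from the first: starting from that combined region (75.00 mm²), the r=2.5 cylinder at (0, 8) misses the remaining region (no effect) — area = 75.00 mm²; (whole slice rotated 50° about Z — lengths, areas and connectivity unchanged). Overall, the cross-section is a single solid region. Net area = 75.00 mm².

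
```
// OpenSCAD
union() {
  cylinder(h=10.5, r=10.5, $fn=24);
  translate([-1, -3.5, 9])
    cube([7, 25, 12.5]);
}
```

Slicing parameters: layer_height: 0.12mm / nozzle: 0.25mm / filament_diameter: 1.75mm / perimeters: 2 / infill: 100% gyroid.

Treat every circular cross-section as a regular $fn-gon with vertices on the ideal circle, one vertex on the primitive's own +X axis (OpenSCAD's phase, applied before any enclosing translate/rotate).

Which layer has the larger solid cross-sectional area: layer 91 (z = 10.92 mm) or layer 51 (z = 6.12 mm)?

layer 51 (z = 6.12 mm)

Layer 91 (z = 10.92): the cylinder does not reach this height (z outside [0, 10.5]); the cube at (-1, -3.5) (footprint 7×25) is included at this height (area 175.00 mm²); Combining (union): only the 7×25 cube at (-1, -3.5) is present, so the union is just that shape — area = 175.00 mm². So its area = 175.00 mm². Layer 51 (z = 6.12): the cylinder: section is a regular 24-gon, circumradius r=10.5 (area = (24/2)·10.500²·sin(360°/24) = 342.42 mm²); the cube at (-1, -3.5) is not intersected at this z (z outside [9, 21.5]); Combining (union): only the r=10.5 cylinder is present, so the union is just that shape — area = 342.42 mm². So its area = 342.42 mm². Layer 51 is larger (342.42 vs 175.00 mm²).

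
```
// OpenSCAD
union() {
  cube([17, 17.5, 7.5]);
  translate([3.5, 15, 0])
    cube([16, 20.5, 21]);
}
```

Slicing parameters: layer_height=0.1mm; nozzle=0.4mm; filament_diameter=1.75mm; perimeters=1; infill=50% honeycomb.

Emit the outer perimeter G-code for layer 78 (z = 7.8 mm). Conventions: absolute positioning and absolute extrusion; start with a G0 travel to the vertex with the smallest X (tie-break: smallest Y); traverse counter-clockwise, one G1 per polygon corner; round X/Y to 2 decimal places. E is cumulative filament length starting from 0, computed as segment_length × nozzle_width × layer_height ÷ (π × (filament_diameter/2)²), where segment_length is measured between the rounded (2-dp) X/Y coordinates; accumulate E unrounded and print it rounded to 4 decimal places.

G0 X3.50 Y15.00 Z7.80
G1 X19.50 Y15.00 E0.2661
G1 X19.50 Y35.50 E0.6070
G1 X3.50 Y35.50 E0.8731
G1 X3.50 Y15.00 E1.2140

At z = 7.8 mm: the cube does not reach this height (z outside [0, 7.5]); the 16×20.5 cube at (3.5, 15) contributes its full rectangle; Taking the union: only the 16×20.5 cube at (3.5, 15) is present, so the union is just that shape — 1 connected region. The outline is a single polygon with 4 vertices. Extrusion per mm of travel: 0.4 × 0.1 / (π × 0.875²) = 0.016630. Accumulating E over each segment gives final E = 1.2140.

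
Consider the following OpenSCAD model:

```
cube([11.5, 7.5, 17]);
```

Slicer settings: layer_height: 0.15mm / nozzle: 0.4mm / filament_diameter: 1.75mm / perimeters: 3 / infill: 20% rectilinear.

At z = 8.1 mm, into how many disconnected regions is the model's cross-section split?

At z = 8.1 mm: the cube is present — its section is the full 11.5×7.5 rectangle. The result has 1 disconnected region.

1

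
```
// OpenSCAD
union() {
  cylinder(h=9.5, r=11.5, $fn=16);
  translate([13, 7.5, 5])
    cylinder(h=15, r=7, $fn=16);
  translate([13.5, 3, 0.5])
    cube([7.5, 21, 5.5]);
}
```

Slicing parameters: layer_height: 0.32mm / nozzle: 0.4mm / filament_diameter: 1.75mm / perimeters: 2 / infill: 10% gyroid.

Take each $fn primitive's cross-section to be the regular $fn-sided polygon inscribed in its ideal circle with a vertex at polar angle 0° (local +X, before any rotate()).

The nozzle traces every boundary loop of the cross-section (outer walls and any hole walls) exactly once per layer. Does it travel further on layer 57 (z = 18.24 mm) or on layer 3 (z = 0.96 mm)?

Layer 57 (z = 18.24): the cylinder is not intersected at this z (z outside [0, 9.5]); the r=7 cylinder at (13, 7.5) gives a regular 16-gon of circumradius 7 (constant along its height) (perimeter = 2·16·7.000·sin(180°/16) = 43.70 mm); the cube at (13.5, 3) is absent (z outside [0.5, 6]); Taking the union: only the r=7 cylinder at (13, 7.5) is present, so the union is just that shape — boundary = 43.70 mm. So its perimeter = 43.70 mm. Layer 3 (z = 0.96): the r=11.5 cylinder contributes a regular 16-gon of circumradius 11.5 (perimeter = 2·16·11.500·sin(180°/16) = 71.79 mm); the cylinder at (13, 7.5) is absent (z outside [5, 20]); the cube at (13.5, 3) (footprint 7.5×21) is included at this height (perimeter 57.00 mm); Merging all regions: the 2 present regions are separate (no shared area or edge), so areas and boundary lengths simply add and each stays a separate island — boundary = 128.79 mm. So its perimeter = 128.79 mm. Layer 3 is larger (128.79 vs 43.70 mm).

layer 3 (z = 0.96 mm)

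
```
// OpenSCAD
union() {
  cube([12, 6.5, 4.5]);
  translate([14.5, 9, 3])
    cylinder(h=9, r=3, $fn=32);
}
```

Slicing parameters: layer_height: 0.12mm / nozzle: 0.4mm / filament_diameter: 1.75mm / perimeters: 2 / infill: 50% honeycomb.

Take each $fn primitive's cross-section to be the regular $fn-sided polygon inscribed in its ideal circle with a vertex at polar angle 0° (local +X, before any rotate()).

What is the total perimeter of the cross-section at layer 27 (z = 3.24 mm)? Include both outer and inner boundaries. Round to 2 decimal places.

At z = 3.24 mm: the cube is present — its section is the full 12×6.5 rectangle (perimeter 37.00 mm); the r=3 cylinder at (14.5, 9) gives a regular 32-gon of circumradius 3 (constant along its height) (perimeter = 2·32·3.000·sin(180°/32) = 18.82 mm); Merging all regions: the 2 present regions are separate (no shared area or edge), so areas and boundary lengths simply add and each stays a separate island — boundary = 55.82 mm. Overall, the cross-section has 2 separate islands. Total boundary length (outer) = 55.82 mm.

55.82 mm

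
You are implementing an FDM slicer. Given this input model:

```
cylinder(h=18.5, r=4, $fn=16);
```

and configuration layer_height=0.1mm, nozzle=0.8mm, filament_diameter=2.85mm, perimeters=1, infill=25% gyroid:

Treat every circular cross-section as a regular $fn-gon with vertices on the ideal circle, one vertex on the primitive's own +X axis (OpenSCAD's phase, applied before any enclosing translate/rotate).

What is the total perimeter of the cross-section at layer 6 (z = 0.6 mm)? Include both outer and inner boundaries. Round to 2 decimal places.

24.97 mm

At z = 0.6 mm: the r=4 cylinder contributes a regular 16-gon of circumradius 4 (perimeter = 2·16·4.000·sin(180°/16) = 24.97 mm). Overall, the cross-section is a single solid region. Total boundary length (outer) = 24.97 mm.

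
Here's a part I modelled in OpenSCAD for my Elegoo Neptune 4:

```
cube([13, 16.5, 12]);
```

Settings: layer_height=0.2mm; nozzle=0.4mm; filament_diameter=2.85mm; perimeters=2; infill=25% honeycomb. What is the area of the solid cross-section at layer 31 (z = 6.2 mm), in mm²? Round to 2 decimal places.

214.50 mm²

At z = 6.2 mm: the 13×16.5 cube contributes its full rectangle (area 214.50 mm²). Overall, the cross-section is a single solid region. Net area = 214.50 mm².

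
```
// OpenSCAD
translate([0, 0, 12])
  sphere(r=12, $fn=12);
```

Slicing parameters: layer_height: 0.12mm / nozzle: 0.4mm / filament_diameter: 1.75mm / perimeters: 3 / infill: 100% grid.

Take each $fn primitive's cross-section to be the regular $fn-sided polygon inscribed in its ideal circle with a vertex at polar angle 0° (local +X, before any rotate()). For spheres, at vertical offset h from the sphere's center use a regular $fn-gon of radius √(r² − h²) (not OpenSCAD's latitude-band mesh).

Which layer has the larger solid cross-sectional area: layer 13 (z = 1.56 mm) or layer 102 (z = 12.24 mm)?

layer 102 (z = 12.24 mm)

Layer 13 (z = 1.56): the sphere: section is a regular 12-gon, circumradius = √(r²−h²) = √(12²−10.44²) = 5.917 (area = (12/2)·5.917²·sin(360°/12) = 105.02 mm²). So its area = 105.02 mm². Layer 102 (z = 12.24): the r=12 sphere slices to a regular 12-gon of circumradius 11.998 (√(r²−h²) with h=0.24 from center) (area = (12/2)·11.998²·sin(360°/12) = 431.83 mm²). So its area = 431.83 mm². Layer 102 is larger (431.83 vs 105.02 mm²).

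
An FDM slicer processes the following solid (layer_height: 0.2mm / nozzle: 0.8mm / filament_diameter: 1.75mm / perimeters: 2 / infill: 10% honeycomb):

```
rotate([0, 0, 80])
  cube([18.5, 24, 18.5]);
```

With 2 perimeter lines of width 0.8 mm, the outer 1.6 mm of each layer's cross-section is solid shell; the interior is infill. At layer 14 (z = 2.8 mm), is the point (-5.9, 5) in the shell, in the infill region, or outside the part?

At z = 2.8 mm: the cube (footprint 18.5×24) is included at this height; (whole slice rotated 80° about Z — lengths, areas and connectivity unchanged). Overall, the cross-section is a single solid region. Undo the 80° rotation: the query point maps to (3.900, 6.679) in the un-rotated model frame. The nearest boundary edge runs (0.00, 24.00)→(0.00, 0.00); distance from the point to it = 3.90 mm. The point is inside the cross-section and 3.90 mm from the nearest boundary — more than the 1.6 mm shell width (2 × 0.8), so it's in the infill interior.

infill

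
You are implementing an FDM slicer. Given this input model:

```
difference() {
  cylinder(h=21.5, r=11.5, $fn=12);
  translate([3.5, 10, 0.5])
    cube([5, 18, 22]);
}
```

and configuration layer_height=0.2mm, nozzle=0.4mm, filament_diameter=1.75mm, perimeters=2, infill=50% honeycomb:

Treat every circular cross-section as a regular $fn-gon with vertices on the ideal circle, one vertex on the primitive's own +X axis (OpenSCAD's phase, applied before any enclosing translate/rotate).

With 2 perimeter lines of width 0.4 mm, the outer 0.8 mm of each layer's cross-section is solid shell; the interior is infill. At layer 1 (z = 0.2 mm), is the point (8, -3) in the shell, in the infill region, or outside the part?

At z = 0.2 mm: the cylinder: section is a regular 12-gon, circumradius r=11.5; the cube at (3.5, 10) is not intersected at this z (z outside [0.5, 22.5]); Subtracting the remaining from the first: none of the subtracted shapes is present at this height, so the r=11.5 cylinder is unchanged — 1 connected region. Overall, the cross-section is a single solid region. The nearest boundary edge runs (9.96, -5.75)→(11.50, 0.00); distance from the point to it = 2.60 mm. The point is inside the cross-section and 2.60 mm from the nearest boundary — more than the 0.8 mm shell width (2 × 0.4), so it's in the infill interior.

infill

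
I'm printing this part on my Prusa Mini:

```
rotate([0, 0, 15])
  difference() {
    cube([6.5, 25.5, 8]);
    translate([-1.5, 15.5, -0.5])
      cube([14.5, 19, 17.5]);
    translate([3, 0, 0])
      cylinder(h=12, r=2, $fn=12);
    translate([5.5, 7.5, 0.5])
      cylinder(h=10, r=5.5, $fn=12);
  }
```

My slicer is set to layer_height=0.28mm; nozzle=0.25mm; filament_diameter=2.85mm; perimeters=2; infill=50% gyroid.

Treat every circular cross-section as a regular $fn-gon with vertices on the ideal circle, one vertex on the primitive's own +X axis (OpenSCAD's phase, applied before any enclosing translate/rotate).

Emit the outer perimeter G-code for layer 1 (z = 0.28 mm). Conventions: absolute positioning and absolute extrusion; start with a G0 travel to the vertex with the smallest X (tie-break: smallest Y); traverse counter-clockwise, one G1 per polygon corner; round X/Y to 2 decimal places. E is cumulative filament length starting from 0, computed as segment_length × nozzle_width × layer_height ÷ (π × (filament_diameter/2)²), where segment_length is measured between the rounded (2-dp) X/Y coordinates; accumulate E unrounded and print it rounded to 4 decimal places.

G0 X-4.01 Y14.97 Z0.28
G1 X0.00 Y0.00 E0.1701
G1 X0.97 Y0.26 E0.1811
G1 X0.97 Y1.29 E0.1924
G1 X1.48 Y2.19 E0.2037
G1 X2.38 Y2.71 E0.2151
G1 X3.42 Y2.71 E0.2265
G1 X4.31 Y2.19 E0.2379
G1 X4.83 Y1.29 E0.2493
G1 X6.28 Y1.68 E0.2657
G1 X2.27 Y16.65 E0.4358
G1 X-4.01 Y14.97 E0.5071

At z = 0.28 mm: the cube is present — its section is the full 6.5×25.5 rectangle; the 14.5×19 cube at (-1.5, 15.5) contributes its full rectangle; the r=2 cylinder at (3, 0) contributes a regular 12-gon of circumradius 2; the cylinder at (5.5, 7.5) is not intersected at this z (z outside [0.5, 10.5]); Subtracting the remaining from the first: starting from the 6.5×25.5 cube, the 14.5×19 cube at (-1.5, 15.5) partially overlaps it — only the 65.00 mm² overlap (of its 275.50 mm²) is removed, clipping the outline; the r=2 cylinder at (3, 0) partially overlaps it — only the 6.00 mm² overlap (of its 12.00 mm²) is removed, clipping the outline — 1 connected region; (whole slice rotated 15° about Z — lengths, areas and connectivity unchanged). The outline is a single polygon with 11 vertices. Extrusion per mm of travel: 0.25 × 0.28 / (π × 1.425²) = 0.010973. Accumulating E over each segment gives final E = 0.5071.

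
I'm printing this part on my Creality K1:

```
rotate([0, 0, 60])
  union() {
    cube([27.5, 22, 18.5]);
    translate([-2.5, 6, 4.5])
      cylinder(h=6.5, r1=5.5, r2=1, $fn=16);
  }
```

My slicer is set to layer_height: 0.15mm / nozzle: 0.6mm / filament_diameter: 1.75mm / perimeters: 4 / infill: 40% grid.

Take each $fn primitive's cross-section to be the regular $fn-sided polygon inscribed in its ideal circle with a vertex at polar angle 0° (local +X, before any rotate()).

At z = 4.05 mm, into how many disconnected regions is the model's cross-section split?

At z = 4.05 mm: the cube is present — its section is the full 27.5×22 rectangle; the cone at (-2.5, 6) is absent (z outside [4.5, 11]); Combining (union): only the 27.5×22 cube is present, so the union is just that shape — 1 connected region; (rotated 60° about Z; rotation is an isometry so areas/perimeters/island counts are preserved). The result has 1 disconnected region.

1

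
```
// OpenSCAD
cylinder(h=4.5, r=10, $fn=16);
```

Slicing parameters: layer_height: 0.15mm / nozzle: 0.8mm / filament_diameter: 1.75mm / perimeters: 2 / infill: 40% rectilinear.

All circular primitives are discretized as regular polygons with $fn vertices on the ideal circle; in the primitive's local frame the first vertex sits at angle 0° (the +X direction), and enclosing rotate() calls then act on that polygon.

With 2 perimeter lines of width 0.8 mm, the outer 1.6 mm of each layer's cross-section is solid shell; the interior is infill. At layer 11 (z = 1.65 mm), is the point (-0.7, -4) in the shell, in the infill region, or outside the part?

At z = 1.65 mm: the r=10 cylinder contributes a regular 16-gon of circumradius 10. Overall, the cross-section is a single solid region. The nearest boundary edge runs (-3.83, -9.24)→(-0.00, -10.00); distance from the point to it = 5.75 mm. The point is inside the cross-section and 5.75 mm from the nearest boundary — more than the 1.6 mm shell width (2 × 0.8), so it's in the infill interior.

infill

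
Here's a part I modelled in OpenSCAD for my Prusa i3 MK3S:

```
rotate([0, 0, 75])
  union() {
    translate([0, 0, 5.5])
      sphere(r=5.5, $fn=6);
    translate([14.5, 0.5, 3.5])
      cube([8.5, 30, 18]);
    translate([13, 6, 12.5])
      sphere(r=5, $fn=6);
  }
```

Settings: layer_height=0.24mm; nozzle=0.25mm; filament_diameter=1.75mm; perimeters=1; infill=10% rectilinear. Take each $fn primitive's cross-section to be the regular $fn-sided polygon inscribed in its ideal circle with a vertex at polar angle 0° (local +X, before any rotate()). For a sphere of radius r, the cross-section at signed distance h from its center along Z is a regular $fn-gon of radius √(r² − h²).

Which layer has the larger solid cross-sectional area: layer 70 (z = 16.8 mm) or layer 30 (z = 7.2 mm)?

Layer 70 (z = 16.8): the sphere is absent (|z−center|=11.300 > r=5.5); the 8.5×30 cube at (14.5, 0.5) contributes its full rectangle (area 255.00 mm²); the r=5 sphere at (13, 6) contributes a regular 6-gon of circumradius √(5²−4.3²) = 2.551 (area = (6/2)·2.551²·sin(360°/6) = 16.91 mm²); Merging all regions: the regions partially overlap — summed areas 271.91 mm² minus the doubly-counted overlap 1.91 mm² gives 270.00 mm² — area = 270.00 mm²; (whole slice rotated 75° about Z — lengths, areas and connectivity unchanged). So its area = 270.00 mm². Layer 30 (z = 7.2): the r=5.5 sphere slices to a regular 6-gon of circumradius 5.231 (√(r²−h²) with h=1.7 from center) (area = (6/2)·5.231²·sin(360°/6) = 71.08 mm²); the cube at (14.5, 0.5) is present — its section is the full 8.5×30 rectangle (area 255.00 mm²); the sphere at (13, 6) does not reach this height (|z−center|=5.300 > r=5); Taking the union: the 2 present regions are separate (no shared area or edge), so areas and boundary lengths simply add and each stays a separate island — area = 326.08 mm²; (rotated 75° about Z; rotation is an isometry so areas/perimeters/island counts are preserved). So its area = 326.08 mm². Layer 30 is larger (326.08 vs 270.00 mm²).

layer 30 (z = 7.2 mm)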